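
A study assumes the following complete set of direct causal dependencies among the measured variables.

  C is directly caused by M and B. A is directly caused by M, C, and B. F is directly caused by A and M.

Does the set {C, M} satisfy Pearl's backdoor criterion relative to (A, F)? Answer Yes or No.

Yes

Backdoor paths from A to F (paths whose first edge points into A):
  P1: A <- M -> F
  P2: A <- B -> C <- M -> F
  P3: A <- C <- M -> F
Condition 1 (no descendant of A in the set): holds — descendants of A are {F}; none are in {C, M}.
Condition 2 (every backdoor path blocked by {C, M}):
  P1: blocked at fork node M ∈ conditioning set.
  P2: blocked at fork node M ∈ conditioning set.
  P3: blocked at chain node C ∈ conditioning set.
{C, M} satisfies the backdoor criterion.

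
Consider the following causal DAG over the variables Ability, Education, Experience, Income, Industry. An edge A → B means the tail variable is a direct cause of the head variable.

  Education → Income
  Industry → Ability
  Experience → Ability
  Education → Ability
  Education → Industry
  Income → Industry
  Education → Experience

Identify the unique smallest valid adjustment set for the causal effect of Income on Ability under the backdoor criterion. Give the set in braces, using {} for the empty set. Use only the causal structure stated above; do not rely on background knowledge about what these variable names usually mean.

{Education}

Variables eligible for adjustment (non-descendants of Income, excluding Income and Ability): {Education, Experience}.
Backdoor paths from Income to Ability:
  P1: Income <- Education -> Industry -> Ability
  P2: Income <- Education -> Experience -> Ability
  P3: Income <- Education -> Ability
The empty set is not sufficient: P1 (Income <- Education -> Industry -> Ability) has no collider blocking it and no conditioned non-collider, so it is open.
Try {Education}:
  P1: blocked at fork node Education ∈ conditioning set.
  P2: blocked at fork node Education ∈ conditioning set.
  P3: blocked at fork node Education ∈ conditioning set.
{Education} contains no descendant of Income and blocks every backdoor path.
No other singleton works — e.g. {Experience} leaves P1 open — so {Education} is the unique smallest valid adjustment set.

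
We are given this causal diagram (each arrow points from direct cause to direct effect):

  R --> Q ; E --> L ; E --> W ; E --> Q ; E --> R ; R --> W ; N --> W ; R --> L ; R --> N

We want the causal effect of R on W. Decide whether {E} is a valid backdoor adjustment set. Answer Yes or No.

Backdoor paths from R to W (paths whose first edge points into R):
  P1: R <- E -> W
Condition 1 (no descendant of R in the set): holds — descendants of R are {L, N, Q, W}; none are in {E}.
Condition 2 (every backdoor path blocked by {E}):
  P1: blocked at fork node E ∈ conditioning set.
{E} satisfies the backdoor criterion.

Yes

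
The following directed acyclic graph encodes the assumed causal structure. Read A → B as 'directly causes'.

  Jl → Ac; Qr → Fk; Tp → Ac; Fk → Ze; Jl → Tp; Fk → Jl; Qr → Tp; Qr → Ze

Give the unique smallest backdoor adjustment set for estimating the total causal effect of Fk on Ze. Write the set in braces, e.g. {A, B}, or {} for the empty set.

Variables eligible for adjustment (non-descendants of Fk, excluding Fk and Ze): {Qr}.
Backdoor paths from Fk to Ze:
  P1: Fk <- Qr -> Ze
The empty set is not sufficient: P1 (Fk <- Qr -> Ze) has no collider blocking it and no conditioned non-collider, so it is open.
Try {Qr}:
  P1: blocked at fork node Qr ∈ conditioning set.
{Qr} contains no descendant of Fk and blocks every backdoor path.
{Qr} is the unique smallest valid adjustment set.

{Qr}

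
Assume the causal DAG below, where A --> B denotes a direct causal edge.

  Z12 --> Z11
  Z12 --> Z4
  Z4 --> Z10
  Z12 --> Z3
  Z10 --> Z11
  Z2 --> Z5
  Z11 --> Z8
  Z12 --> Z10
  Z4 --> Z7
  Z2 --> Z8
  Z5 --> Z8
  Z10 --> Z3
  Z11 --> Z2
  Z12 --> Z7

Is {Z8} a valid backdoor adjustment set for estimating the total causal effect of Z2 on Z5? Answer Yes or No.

Backdoor paths from Z2 to Z5 (paths whose first edge points into Z2):
  P1: Z2 <- Z11 -> Z8 <- Z5
Condition 1 (no descendant of Z2 in the set): FAILS — Z8 is a descendant of Z2.
Condition 2 (every backdoor path blocked by {Z8}):
  P1: open — collider(s) Z8 are conditioned on (or have a conditioned descendant) and no non-collider on the path is in the set.
{Z8} does not satisfy the backdoor criterion.

No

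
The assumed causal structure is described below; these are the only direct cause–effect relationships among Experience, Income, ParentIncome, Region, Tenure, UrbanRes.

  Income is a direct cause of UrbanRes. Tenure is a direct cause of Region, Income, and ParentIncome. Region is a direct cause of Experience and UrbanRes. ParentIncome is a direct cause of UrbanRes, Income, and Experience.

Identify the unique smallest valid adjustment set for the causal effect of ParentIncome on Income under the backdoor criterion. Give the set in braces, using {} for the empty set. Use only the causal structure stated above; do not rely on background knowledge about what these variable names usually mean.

{Tenure}

Variables eligible for adjustment (non-descendants of ParentIncome, excluding ParentIncome and Income): {Region, Tenure}.
Backdoor paths from ParentIncome to Income:
  P1: ParentIncome <- Tenure -> Region -> UrbanRes <- Income
  P2: ParentIncome <- Tenure -> Income
The empty set is not sufficient: P2 (ParentIncome <- Tenure -> Income) has no collider blocking it and no conditioned non-collider, so it is open.
Try {Tenure}:
  P1: blocked at fork node Tenure ∈ conditioning set.
  P2: blocked at fork node Tenure ∈ conditioning set.
{Tenure} contains no descendant of ParentIncome and blocks every backdoor path.
No other singleton works — e.g. {Region} leaves P2 open — so {Tenure} is the unique smallest valid adjustment set.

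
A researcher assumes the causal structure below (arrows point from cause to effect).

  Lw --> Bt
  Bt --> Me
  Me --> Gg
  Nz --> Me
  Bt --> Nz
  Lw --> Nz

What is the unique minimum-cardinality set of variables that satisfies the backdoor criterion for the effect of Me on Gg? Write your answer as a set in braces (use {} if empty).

Variables eligible for adjustment (non-descendants of Me, excluding Me and Gg): {Bt, Lw, Nz}.
Backdoor paths from Me to Gg:
  (none)
With no backdoor paths the empty set already satisfies the criterion, and it is trivially minimal.

{}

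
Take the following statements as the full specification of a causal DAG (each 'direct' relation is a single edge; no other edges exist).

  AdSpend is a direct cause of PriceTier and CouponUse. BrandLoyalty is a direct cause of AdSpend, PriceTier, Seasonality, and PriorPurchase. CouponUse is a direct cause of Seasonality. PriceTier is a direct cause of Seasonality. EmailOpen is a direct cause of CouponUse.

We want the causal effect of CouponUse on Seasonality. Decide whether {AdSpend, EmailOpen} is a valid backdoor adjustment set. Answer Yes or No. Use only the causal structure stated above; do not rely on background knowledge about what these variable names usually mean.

Yes

Backdoor paths from CouponUse to Seasonality (paths whose first edge points into CouponUse):
  P1: CouponUse <- AdSpend <- BrandLoyalty -> PriceTier -> Seasonality
  P2: CouponUse <- AdSpend <- BrandLoyalty -> Seasonality
  P3: CouponUse <- AdSpend -> PriceTier <- BrandLoyalty -> Seasonality
  P4: CouponUse <- AdSpend -> PriceTier -> Seasonality
Condition 1 (no descendant of CouponUse in the set): holds — descendants of CouponUse are {Seasonality}; none are in {AdSpend, EmailOpen}.
Condition 2 (every backdoor path blocked by {AdSpend, EmailOpen}):
  P1: blocked at chain node AdSpend ∈ conditioning set.
  P2: blocked at chain node AdSpend ∈ conditioning set.
  P3: blocked at fork node AdSpend ∈ conditioning set.
  P4: blocked at fork node AdSpend ∈ conditioning set.
{AdSpend, EmailOpen} satisfies the backdoor criterion.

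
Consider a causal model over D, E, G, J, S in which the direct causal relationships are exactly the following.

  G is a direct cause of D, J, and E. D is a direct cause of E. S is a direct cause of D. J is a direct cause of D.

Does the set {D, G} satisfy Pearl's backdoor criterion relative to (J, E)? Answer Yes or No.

Backdoor paths from J to E (paths whose first edge points into J):
  P1: J <- G -> D -> E
  P2: J <- G -> E
Condition 1 (no descendant of J in the set): FAILS — D is a descendant of J.
Condition 2 (every backdoor path blocked by {D, G}):
  P1: blocked at fork node G ∈ conditioning set.
  P2: blocked at fork node G ∈ conditioning set.
{D, G} does not satisfy the backdoor criterion.

No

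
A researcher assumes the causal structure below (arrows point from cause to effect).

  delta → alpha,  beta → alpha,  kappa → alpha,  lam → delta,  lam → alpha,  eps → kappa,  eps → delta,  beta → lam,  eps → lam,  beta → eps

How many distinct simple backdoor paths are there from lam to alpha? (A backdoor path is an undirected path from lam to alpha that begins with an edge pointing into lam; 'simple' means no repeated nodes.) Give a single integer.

A backdoor path from lam to alpha is any simple undirected path whose first edge points into lam (i.e. leaves lam via a parent).
Parents of lam: {beta, eps}.
Enumerating:
  P1: lam <- beta -> eps -> kappa -> alpha
  P2: lam <- beta -> eps -> delta -> alpha
  P3: lam <- beta -> alpha
  P4: lam <- eps <- beta -> alpha
  P5: lam <- eps -> kappa -> alpha
  P6: lam <- eps -> delta -> alpha
That exhausts the simple backdoor paths. Count: 6.

6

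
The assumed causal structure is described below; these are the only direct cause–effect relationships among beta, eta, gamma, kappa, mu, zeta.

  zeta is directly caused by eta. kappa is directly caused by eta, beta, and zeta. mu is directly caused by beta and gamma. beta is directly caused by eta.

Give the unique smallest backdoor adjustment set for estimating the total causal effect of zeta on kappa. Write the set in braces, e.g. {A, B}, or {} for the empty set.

Variables eligible for adjustment (non-descendants of zeta, excluding zeta and kappa): {beta, eta, gamma, mu}.
Backdoor paths from zeta to kappa:
  P1: zeta <- eta -> beta -> kappa
  P2: zeta <- eta -> kappa
The empty set is not sufficient: P1 (zeta <- eta -> beta -> kappa) has no collider blocking it and no conditioned non-collider, so it is open.
Try {eta}:
  P1: blocked at fork node eta ∈ conditioning set.
  P2: blocked at fork node eta ∈ conditioning set.
{eta} contains no descendant of zeta and blocks every backdoor path.
No other singleton works — e.g. {gamma} leaves P1 open — so {eta} is the unique smallest valid adjustment set.

{eta}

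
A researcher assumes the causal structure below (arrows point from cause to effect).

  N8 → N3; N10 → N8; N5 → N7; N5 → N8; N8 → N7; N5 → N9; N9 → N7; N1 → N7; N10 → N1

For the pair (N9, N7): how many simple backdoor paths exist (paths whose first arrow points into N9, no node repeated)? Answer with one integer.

3

A backdoor path from N9 to N7 is any simple undirected path whose first edge points into N9 (i.e. leaves N9 via a parent).
Parents of N9: {N5}.
Enumerating:
  P1: N9 <- N5 -> N8 <- N10 -> N1 -> N7
  P2: N9 <- N5 -> N8 -> N7
  P3: N9 <- N5 -> N7
That exhausts the simple backdoor paths. Count: 3.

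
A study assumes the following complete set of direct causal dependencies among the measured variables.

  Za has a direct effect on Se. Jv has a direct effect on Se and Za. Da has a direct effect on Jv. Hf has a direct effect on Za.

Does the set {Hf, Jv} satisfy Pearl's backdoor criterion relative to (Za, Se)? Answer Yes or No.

Backdoor paths from Za to Se (paths whose first edge points into Za):
  P1: Za <- Jv -> Se
Condition 1 (no descendant of Za in the set): holds — descendants of Za are {Se}; none are in {Hf, Jv}.
Condition 2 (every backdoor path blocked by {Hf, Jv}):
  P1: blocked at fork node Jv ∈ conditioning set.
{Hf, Jv} satisfies the backdoor criterion.

Yes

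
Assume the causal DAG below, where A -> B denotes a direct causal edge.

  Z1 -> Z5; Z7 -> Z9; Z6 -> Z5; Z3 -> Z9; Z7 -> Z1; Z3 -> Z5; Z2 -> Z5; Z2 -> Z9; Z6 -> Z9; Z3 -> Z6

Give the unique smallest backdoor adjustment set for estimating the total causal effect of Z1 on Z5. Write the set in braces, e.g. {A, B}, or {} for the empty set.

Variables eligible for adjustment (non-descendants of Z1, excluding Z1 and Z5): {Z2, Z3, Z6, Z7, Z9}.
Backdoor paths from Z1 to Z5:
  P1: Z1 <- Z7 -> Z9 <- Z2 -> Z5
  P2: Z1 <- Z7 -> Z9 <- Z3 -> Z6 -> Z5
  P3: Z1 <- Z7 -> Z9 <- Z3 -> Z5
  P4: Z1 <- Z7 -> Z9 <- Z6 <- Z3 -> Z5
  P5: Z1 <- Z7 -> Z9 <- Z6 -> Z5
Each backdoor path contains an unconditioned collider, so every path is already blocked with the empty conditioning set:
  P1: blocked at collider Z9 (neither it nor any descendant is in the conditioning set).
  P2: blocked at collider Z9 (neither it nor any descendant is in the conditioning set).
  P3: blocked at collider Z9 (neither it nor any descendant is in the conditioning set).
  P4: blocked at collider Z9 (neither it nor any descendant is in the conditioning set).
  P5: blocked at collider Z9 (neither it nor any descendant is in the conditioning set).
The empty set is therefore the unique smallest valid set.

{}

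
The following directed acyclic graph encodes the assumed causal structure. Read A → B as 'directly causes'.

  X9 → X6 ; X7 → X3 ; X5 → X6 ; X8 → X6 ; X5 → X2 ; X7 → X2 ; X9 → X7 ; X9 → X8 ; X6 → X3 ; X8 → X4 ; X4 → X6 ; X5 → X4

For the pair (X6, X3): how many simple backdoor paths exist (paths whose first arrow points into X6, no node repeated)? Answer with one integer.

A backdoor path from X6 to X3 is any simple undirected path whose first edge points into X6 (i.e. leaves X6 via a parent).
Parents of X6: {X4, X5, X8, X9}.
Enumerating:
  P1: X6 <- X9 -> X8 -> X4 <- X5 -> X2 <- X7 -> X3
  P2: X6 <- X9 -> X7 -> X3
  P3: X6 <- X8 <- X9 -> X7 -> X3
  P4: X6 <- X8 -> X4 <- X5 -> X2 <- X7 -> X3
  P5: X6 <- X5 -> X4 <- X8 <- X9 -> X7 -> X3
  P6: X6 <- X5 -> X2 <- X7 -> X3
  P7: X6 <- X4 <- X8 <- X9 -> X7 -> X3
  P8: X6 <- X4 <- X5 -> X2 <- X7 -> X3
That exhausts the simple backdoor paths. Count: 8.

8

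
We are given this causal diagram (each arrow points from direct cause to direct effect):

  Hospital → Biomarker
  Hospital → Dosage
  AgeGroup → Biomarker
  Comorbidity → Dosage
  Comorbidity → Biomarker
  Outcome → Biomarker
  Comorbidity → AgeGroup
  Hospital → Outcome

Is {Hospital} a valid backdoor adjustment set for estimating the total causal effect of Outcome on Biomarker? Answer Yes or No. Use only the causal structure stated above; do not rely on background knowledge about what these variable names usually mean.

Backdoor paths from Outcome to Biomarker (paths whose first edge points into Outcome):
  P1: Outcome <- Hospital -> Dosage <- Comorbidity -> AgeGroup -> Biomarker
  P2: Outcome <- Hospital -> Dosage <- Comorbidity -> Biomarker
  P3: Outcome <- Hospital -> Biomarker
Condition 1 (no descendant of Outcome in the set): holds — descendants of Outcome are {Biomarker}; none are in {Hospital}.
Condition 2 (every backdoor path blocked by {Hospital}):
  P1: blocked at fork node Hospital ∈ conditioning set.
  P2: blocked at fork node Hospital ∈ conditioning set.
  P3: blocked at fork node Hospital ∈ conditioning set.
{Hospital} satisfies the backdoor criterion.

Yes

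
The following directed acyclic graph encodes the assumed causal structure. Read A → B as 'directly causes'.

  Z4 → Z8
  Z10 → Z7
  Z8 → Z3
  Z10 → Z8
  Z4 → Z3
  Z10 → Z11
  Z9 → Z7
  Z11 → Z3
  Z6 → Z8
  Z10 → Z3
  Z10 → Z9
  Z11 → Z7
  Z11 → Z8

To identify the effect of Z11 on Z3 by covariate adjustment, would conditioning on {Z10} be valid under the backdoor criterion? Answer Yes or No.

Yes

Backdoor paths from Z11 to Z3 (paths whose first edge points into Z11):
  P1: Z11 <- Z10 -> Z8 <- Z4 -> Z3
  P2: Z11 <- Z10 -> Z8 -> Z3
  P3: Z11 <- Z10 -> Z3
Condition 1 (no descendant of Z11 in the set): holds — descendants of Z11 are {Z3, Z7, Z8}; none are in {Z10}.
Condition 2 (every backdoor path blocked by {Z10}):
  P1: blocked at fork node Z10 ∈ conditioning set.
  P2: blocked at fork node Z10 ∈ conditioning set.
  P3: blocked at fork node Z10 ∈ conditioning set.
{Z10} satisfies the backdoor criterion.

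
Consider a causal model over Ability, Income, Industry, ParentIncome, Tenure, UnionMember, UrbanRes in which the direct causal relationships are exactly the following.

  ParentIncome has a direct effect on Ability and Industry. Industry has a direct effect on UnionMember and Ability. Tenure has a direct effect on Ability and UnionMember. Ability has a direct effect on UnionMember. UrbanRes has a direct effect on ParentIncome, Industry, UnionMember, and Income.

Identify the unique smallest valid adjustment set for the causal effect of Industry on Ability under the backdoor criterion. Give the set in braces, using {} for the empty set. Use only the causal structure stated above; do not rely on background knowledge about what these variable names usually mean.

{ParentIncome}

Variables eligible for adjustment (non-descendants of Industry, excluding Industry and Ability): {Income, ParentIncome, Tenure, UrbanRes}.
Backdoor paths from Industry to Ability:
  P1: Industry <- UrbanRes -> ParentIncome -> Ability
  P2: Industry <- UrbanRes -> UnionMember <- Tenure -> Ability
  P3: Industry <- UrbanRes -> UnionMember <- Ability
  P4: Industry <- ParentIncome <- UrbanRes -> UnionMember <- Tenure -> Ability
  P5: Industry <- ParentIncome <- UrbanRes -> UnionMember <- Ability
  P6: Industry <- ParentIncome -> Ability
The empty set is not sufficient: P1 (Industry <- UrbanRes -> ParentIncome -> Ability) has no collider blocking it and no conditioned non-collider, so it is open.
Try {ParentIncome}:
  P1: blocked at chain node ParentIncome ∈ conditioning set.
  P2: blocked at collider UnionMember (neither it nor any descendant is in the conditioning set).
  P3: blocked at collider UnionMember (neither it nor any descendant is in the conditioning set).
  P4: blocked at chain node ParentIncome ∈ conditioning set.
  P5: blocked at chain node ParentIncome ∈ conditioning set.
  P6: blocked at fork node ParentIncome ∈ conditioning set.
{ParentIncome} contains no descendant of Industry and blocks every backdoor path.
No other singleton works — e.g. {Tenure} leaves P1 open — so {ParentIncome} is the unique smallest valid adjustment set.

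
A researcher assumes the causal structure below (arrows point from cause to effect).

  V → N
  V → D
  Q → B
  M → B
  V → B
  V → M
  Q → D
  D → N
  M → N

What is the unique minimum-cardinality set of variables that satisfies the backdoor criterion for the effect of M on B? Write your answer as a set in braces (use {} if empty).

{V}

Variables eligible for adjustment (non-descendants of M, excluding M and B): {D, Q, V}.
Backdoor paths from M to B:
  P1: M <- V -> B
  P2: M <- V -> D <- Q -> B
  P3: M <- V -> N <- D <- Q -> B
The empty set is not sufficient: P1 (M <- V -> B) has no collider blocking it and no conditioned non-collider, so it is open.
Try {V}:
  P1: blocked at fork node V ∈ conditioning set.
  P2: blocked at fork node V ∈ conditioning set.
  P3: blocked at fork node V ∈ conditioning set.
{V} contains no descendant of M and blocks every backdoor path.
No other singleton works — e.g. {Q} leaves P1 open — so {V} is the unique smallest valid adjustment set.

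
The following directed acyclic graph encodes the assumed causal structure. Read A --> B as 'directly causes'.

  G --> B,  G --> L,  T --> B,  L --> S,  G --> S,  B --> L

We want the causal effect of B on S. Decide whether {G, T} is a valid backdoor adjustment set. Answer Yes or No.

Backdoor paths from B to S (paths whose first edge points into B):
  P1: B <- G -> L -> S
  P2: B <- G -> S
Condition 1 (no descendant of B in the set): holds — descendants of B are {L, S}; none are in {G, T}.
Condition 2 (every backdoor path blocked by {G, T}):
  P1: blocked at fork node G ∈ conditioning set.
  P2: blocked at fork node G ∈ conditioning set.
{G, T} satisfies the backdoor criterion.

Yes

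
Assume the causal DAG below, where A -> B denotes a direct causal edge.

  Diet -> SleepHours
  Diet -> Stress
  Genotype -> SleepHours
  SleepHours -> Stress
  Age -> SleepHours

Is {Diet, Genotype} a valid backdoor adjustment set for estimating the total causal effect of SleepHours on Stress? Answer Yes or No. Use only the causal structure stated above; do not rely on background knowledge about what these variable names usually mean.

Yes

Backdoor paths from SleepHours to Stress (paths whose first edge points into SleepHours):
  P1: SleepHours <- Diet -> Stress
Condition 1 (no descendant of SleepHours in the set): holds — descendants of SleepHours are {Stress}; none are in {Diet, Genotype}.
Condition 2 (every backdoor path blocked by {Diet, Genotype}):
  P1: blocked at fork node Diet ∈ conditioning set.
{Diet, Genotype} satisfies the backdoor criterion.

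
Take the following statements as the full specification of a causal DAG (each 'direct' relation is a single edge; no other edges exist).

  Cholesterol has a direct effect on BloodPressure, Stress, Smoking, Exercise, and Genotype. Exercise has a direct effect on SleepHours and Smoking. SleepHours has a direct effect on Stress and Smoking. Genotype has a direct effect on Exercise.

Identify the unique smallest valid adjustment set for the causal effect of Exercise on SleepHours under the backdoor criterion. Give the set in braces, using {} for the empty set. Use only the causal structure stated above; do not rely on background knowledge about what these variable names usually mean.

Variables eligible for adjustment (non-descendants of Exercise, excluding Exercise and SleepHours): {BloodPressure, Cholesterol, Genotype}.
Backdoor paths from Exercise to SleepHours:
  P1: Exercise <- Cholesterol -> Stress <- SleepHours
  P2: Exercise <- Cholesterol -> Smoking <- SleepHours
  P3: Exercise <- Genotype <- Cholesterol -> Stress <- SleepHours
  P4: Exercise <- Genotype <- Cholesterol -> Smoking <- SleepHours
Each backdoor path contains an unconditioned collider, so every path is already blocked with the empty conditioning set:
  P1: blocked at collider Stress (neither it nor any descendant is in the conditioning set).
  P2: blocked at collider Smoking (neither it nor any descendant is in the conditioning set).
  P3: blocked at collider Stress (neither it nor any descendant is in the conditioning set).
  P4: blocked at collider Smoking (neither it nor any descendant is in the conditioning set).
The empty set is therefore the unique smallest valid set.

{}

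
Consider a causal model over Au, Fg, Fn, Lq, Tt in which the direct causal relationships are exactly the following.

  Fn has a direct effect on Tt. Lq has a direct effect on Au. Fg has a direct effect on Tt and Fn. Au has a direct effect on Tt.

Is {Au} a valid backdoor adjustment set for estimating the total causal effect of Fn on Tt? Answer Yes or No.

No

Backdoor paths from Fn to Tt (paths whose first edge points into Fn):
  P1: Fn <- Fg -> Tt
Condition 1 (no descendant of Fn in the set): holds — descendants of Fn are {Tt}; none are in {Au}.
Condition 2 (every backdoor path blocked by {Au}):
  P1: open — no interior node is in the conditioning set.
{Au} does not satisfy the backdoor criterion.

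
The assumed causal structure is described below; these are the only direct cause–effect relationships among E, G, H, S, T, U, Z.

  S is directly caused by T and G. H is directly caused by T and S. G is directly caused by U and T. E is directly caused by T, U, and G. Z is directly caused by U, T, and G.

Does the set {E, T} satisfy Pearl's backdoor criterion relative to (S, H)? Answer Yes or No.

Backdoor paths from S to H (paths whose first edge points into S):
  P1: S <- T -> H
  P2: S <- G <- T -> H
  P3: S <- G <- U -> Z <- T -> H
  P4: S <- G <- U -> E <- T -> H
  P5: S <- G -> Z <- T -> H
  P6: S <- G -> Z <- U -> E <- T -> H
  P7: S <- G -> E <- T -> H
  P8: S <- G -> E <- U -> Z <- T -> H
Condition 1 (no descendant of S in the set): holds — descendants of S are {H}; none are in {E, T}.
Condition 2 (every backdoor path blocked by {E, T}):
  P1: blocked at fork node T ∈ conditioning set.
  P2: blocked at fork node T ∈ conditioning set.
  P3: blocked at collider Z (neither it nor any descendant is in the conditioning set).
  P4: blocked at fork node T ∈ conditioning set.
  P5: blocked at collider Z (neither it nor any descendant is in the conditioning set).
  P6: blocked at collider Z (neither it nor any descendant is in the conditioning set).
  P7: blocked at fork node T ∈ conditioning set.
  P8: blocked at collider Z (neither it nor any descendant is in the conditioning set).
{E, T} satisfies the backdoor criterion.

Yes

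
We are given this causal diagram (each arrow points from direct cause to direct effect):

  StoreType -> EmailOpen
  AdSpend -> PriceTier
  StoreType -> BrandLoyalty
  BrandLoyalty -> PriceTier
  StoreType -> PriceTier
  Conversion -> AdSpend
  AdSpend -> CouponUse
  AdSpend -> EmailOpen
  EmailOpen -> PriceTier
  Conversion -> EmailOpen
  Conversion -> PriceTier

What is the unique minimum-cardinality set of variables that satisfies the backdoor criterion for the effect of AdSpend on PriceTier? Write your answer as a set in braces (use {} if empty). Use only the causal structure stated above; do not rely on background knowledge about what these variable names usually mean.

{Conversion}

Variables eligible for adjustment (non-descendants of AdSpend, excluding AdSpend and PriceTier): {BrandLoyalty, Conversion, StoreType}.
Backdoor paths from AdSpend to PriceTier:
  P1: AdSpend <- Conversion -> EmailOpen <- StoreType -> BrandLoyalty -> PriceTier
  P2: AdSpend <- Conversion -> EmailOpen <- StoreType -> PriceTier
  P3: AdSpend <- Conversion -> EmailOpen -> PriceTier
  P4: AdSpend <- Conversion -> PriceTier
The empty set is not sufficient: P3 (AdSpend <- Conversion -> EmailOpen -> PriceTier) has no collider blocking it and no conditioned non-collider, so it is open.
Try {Conversion}:
  P1: blocked at fork node Conversion ∈ conditioning set.
  P2: blocked at fork node Conversion ∈ conditioning set.
  P3: blocked at fork node Conversion ∈ conditioning set.
  P4: blocked at fork node Conversion ∈ conditioning set.
{Conversion} contains no descendant of AdSpend and blocks every backdoor path.
No other singleton works — e.g. {StoreType} leaves P3 open — so {Conversion} is the unique smallest valid adjustment set.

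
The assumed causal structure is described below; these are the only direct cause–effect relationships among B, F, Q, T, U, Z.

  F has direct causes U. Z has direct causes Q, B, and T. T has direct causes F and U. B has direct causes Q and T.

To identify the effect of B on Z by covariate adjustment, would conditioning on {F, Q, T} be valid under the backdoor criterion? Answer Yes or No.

Yes

Backdoor paths from B to Z (paths whose first edge points into B):
  P1: B <- Q -> Z
  P2: B <- T -> Z
Condition 1 (no descendant of B in the set): holds — descendants of B are {Z}; none are in {F, Q, T}.
Condition 2 (every backdoor path blocked by {F, Q, T}):
  P1: blocked at fork node Q ∈ conditioning set.
  P2: blocked at fork node T ∈ conditioning set.
{F, Q, T} satisfies the backdoor criterion.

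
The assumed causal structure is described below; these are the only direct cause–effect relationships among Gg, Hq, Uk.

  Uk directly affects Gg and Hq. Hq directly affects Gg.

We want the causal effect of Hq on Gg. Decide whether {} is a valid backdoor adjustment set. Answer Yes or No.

Backdoor paths from Hq to Gg (paths whose first edge points into Hq):
  P1: Hq <- Uk -> Gg
Condition 1 (no descendant of Hq in the set): holds — descendants of Hq are {Gg}; none are in {}.
Condition 2 (every backdoor path blocked by {}):
  P1: open — no interior node is in the conditioning set.
{} does not satisfy the backdoor criterion.

No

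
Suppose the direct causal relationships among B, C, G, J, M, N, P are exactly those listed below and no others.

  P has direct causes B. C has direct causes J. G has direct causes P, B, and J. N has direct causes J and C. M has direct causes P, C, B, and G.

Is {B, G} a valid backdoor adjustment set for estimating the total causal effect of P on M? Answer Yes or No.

No

Backdoor paths from P to M (paths whose first edge points into P):
  P1: P <- B -> G <- J -> C -> M
  P2: P <- B -> G <- J -> N <- C -> M
  P3: P <- B -> G -> M
  P4: P <- B -> M
Condition 1 (no descendant of P in the set): FAILS — G is a descendant of P.
Condition 2 (every backdoor path blocked by {B, G}):
  P1: blocked at fork node B ∈ conditioning set.
  P2: blocked at fork node B ∈ conditioning set.
  P3: blocked at fork node B ∈ conditioning set.
  P4: blocked at fork node B ∈ conditioning set.
{B, G} does not satisfy the backdoor criterion.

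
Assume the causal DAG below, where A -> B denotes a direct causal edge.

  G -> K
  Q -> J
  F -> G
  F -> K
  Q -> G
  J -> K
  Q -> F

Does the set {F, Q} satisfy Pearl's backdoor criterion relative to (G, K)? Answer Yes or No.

Yes

Backdoor paths from G to K (paths whose first edge points into G):
  P1: G <- Q -> F -> K
  P2: G <- Q -> J -> K
  P3: G <- F <- Q -> J -> K
  P4: G <- F -> K
Condition 1 (no descendant of G in the set): holds — descendants of G are {K}; none are in {F, Q}.
Condition 2 (every backdoor path blocked by {F, Q}):
  P1: blocked at fork node Q ∈ conditioning set.
  P2: blocked at fork node Q ∈ conditioning set.
  P3: blocked at chain node F ∈ conditioning set.
  P4: blocked at fork node F ∈ conditioning set.
{F, Q} satisfies the backdoor criterion.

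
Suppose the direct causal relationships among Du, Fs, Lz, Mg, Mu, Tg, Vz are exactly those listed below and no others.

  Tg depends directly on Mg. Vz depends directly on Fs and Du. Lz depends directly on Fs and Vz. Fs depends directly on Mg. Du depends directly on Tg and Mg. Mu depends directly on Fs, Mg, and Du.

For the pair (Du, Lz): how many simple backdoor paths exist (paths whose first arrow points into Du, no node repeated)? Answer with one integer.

8

A backdoor path from Du to Lz is any simple undirected path whose first edge points into Du (i.e. leaves Du via a parent).
Parents of Du: {Mg, Tg}.
Enumerating:
  P1: Du <- Mg -> Fs -> Vz -> Lz
  P2: Du <- Mg -> Fs -> Lz
  P3: Du <- Mg -> Mu <- Fs -> Vz -> Lz
  P4: Du <- Mg -> Mu <- Fs -> Lz
  P5: Du <- Tg <- Mg -> Fs -> Vz -> Lz
  P6: Du <- Tg <- Mg -> Fs -> Lz
  P7: Du <- Tg <- Mg -> Mu <- Fs -> Vz -> Lz
  P8: Du <- Tg <- Mg -> Mu <- Fs -> Lz
That exhausts the simple backdoor paths. Count: 8.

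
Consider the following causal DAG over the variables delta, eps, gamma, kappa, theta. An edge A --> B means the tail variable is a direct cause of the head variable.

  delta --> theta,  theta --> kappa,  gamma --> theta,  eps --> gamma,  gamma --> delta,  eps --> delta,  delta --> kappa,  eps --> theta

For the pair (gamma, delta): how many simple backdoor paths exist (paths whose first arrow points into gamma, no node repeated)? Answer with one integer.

A backdoor path from gamma to delta is any simple undirected path whose first edge points into gamma (i.e. leaves gamma via a parent).
Parents of gamma: {eps}.
Enumerating:
  P1: gamma <- eps -> delta
  P2: gamma <- eps -> theta <- delta
  P3: gamma <- eps -> theta -> kappa <- delta
That exhausts the simple backdoor paths. Count: 3.

3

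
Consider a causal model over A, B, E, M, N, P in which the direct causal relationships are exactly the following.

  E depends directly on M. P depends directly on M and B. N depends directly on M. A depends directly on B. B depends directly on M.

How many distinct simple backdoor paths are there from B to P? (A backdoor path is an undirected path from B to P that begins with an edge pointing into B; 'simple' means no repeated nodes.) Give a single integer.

1

A backdoor path from B to P is any simple undirected path whose first edge points into B (i.e. leaves B via a parent).
Parents of B: {M}.
Enumerating:
  P1: B <- M -> P
That exhausts the simple backdoor paths. Count: 1.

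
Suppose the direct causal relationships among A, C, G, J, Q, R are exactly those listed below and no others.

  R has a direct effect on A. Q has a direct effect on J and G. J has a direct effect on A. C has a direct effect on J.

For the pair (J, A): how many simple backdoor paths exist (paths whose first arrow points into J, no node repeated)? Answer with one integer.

0

A backdoor path from J to A is any simple undirected path whose first edge points into J (i.e. leaves J via a parent).
Parents of J: {C, Q}.
No simple path from any parent of J reaches A without revisiting J, so there are no backdoor paths.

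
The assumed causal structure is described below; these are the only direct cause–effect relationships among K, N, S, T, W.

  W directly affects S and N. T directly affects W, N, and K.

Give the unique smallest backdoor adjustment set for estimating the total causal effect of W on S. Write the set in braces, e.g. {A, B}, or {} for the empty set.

Variables eligible for adjustment (non-descendants of W, excluding W and S): {K, T}.
Backdoor paths from W to S:
  (none)
With no backdoor paths the empty set already satisfies the criterion, and it is trivially minimal.

{}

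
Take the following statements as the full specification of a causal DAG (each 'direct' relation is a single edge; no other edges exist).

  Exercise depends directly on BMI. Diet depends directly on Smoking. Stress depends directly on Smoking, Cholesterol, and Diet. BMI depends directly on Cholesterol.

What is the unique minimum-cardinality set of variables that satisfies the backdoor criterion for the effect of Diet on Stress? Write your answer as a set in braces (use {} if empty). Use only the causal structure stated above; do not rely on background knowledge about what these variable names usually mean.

Variables eligible for adjustment (non-descendants of Diet, excluding Diet and Stress): {BMI, Cholesterol, Exercise, Smoking}.
Backdoor paths from Diet to Stress:
  P1: Diet <- Smoking -> Stress
The empty set is not sufficient: P1 (Diet <- Smoking -> Stress) has no collider blocking it and no conditioned non-collider, so it is open.
Try {Smoking}:
  P1: blocked at fork node Smoking ∈ conditioning set.
{Smoking} contains no descendant of Diet and blocks every backdoor path.
No other singleton works — e.g. {Cholesterol} leaves P1 open — so {Smoking} is the unique smallest valid adjustment set.

{Smoking}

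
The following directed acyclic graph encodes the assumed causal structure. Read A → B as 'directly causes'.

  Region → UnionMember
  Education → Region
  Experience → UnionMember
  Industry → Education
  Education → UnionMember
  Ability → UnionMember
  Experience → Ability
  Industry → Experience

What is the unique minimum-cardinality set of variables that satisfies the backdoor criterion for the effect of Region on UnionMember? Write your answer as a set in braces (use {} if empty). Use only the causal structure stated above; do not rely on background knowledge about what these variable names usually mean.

Variables eligible for adjustment (non-descendants of Region, excluding Region and UnionMember): {Ability, Education, Experience, Industry}.
Backdoor paths from Region to UnionMember:
  P1: Region <- Education <- Industry -> Experience -> Ability -> UnionMember
  P2: Region <- Education <- Industry -> Experience -> UnionMember
  P3: Region <- Education -> UnionMember
The empty set is not sufficient: P1 (Region <- Education <- Industry -> Experience -> Ability -> UnionMember) has no collider blocking it and no conditioned non-collider, so it is open.
Try {Education}:
  P1: blocked at chain node Education ∈ conditioning set.
  P2: blocked at chain node Education ∈ conditioning set.
  P3: blocked at fork node Education ∈ conditioning set.
{Education} contains no descendant of Region and blocks every backdoor path.
No other singleton works — e.g. {Industry} leaves P3 open — so {Education} is the unique smallest valid adjustment set.

{Education}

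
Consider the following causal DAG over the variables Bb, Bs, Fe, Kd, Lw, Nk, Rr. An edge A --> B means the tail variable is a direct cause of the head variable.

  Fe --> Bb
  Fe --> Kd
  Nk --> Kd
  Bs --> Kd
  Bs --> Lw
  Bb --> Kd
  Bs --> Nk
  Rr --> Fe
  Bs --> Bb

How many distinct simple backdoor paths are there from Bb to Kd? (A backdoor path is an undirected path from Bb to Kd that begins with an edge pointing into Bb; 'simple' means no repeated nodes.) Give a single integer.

3

A backdoor path from Bb to Kd is any simple undirected path whose first edge points into Bb (i.e. leaves Bb via a parent).
Parents of Bb: {Bs, Fe}.
Enumerating:
  P1: Bb <- Bs -> Nk -> Kd
  P2: Bb <- Bs -> Kd
  P3: Bb <- Fe -> Kd
That exhausts the simple backdoor paths. Count: 3.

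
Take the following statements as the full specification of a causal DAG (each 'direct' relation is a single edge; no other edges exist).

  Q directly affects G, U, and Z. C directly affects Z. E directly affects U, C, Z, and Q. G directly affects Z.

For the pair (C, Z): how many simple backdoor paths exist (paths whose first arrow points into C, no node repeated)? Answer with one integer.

A backdoor path from C to Z is any simple undirected path whose first edge points into C (i.e. leaves C via a parent).
Parents of C: {E}.
Enumerating:
  P1: C <- E -> Q -> G -> Z
  P2: C <- E -> Q -> Z
  P3: C <- E -> U <- Q -> G -> Z
  P4: C <- E -> U <- Q -> Z
  P5: C <- E -> Z
That exhausts the simple backdoor paths. Count: 5.

5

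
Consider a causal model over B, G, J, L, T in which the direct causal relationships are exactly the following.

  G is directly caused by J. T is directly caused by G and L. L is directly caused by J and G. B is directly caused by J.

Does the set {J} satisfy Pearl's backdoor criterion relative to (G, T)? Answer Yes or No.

Backdoor paths from G to T (paths whose first edge points into G):
  P1: G <- J -> L -> T
Condition 1 (no descendant of G in the set): holds — descendants of G are {L, T}; none are in {J}.
Condition 2 (every backdoor path blocked by {J}):
  P1: blocked at fork node J ∈ conditioning set.
{J} satisfies the backdoor criterion.

Yes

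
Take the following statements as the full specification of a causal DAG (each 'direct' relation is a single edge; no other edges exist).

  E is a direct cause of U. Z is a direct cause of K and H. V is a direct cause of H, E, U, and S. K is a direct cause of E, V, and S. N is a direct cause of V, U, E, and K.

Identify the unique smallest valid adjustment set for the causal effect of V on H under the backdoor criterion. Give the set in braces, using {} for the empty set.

Variables eligible for adjustment (non-descendants of V, excluding V and H): {K, N, Z}.
Backdoor paths from V to H:
  P1: V <- N -> K <- Z -> H
  P2: V <- N -> E <- K <- Z -> H
  P3: V <- N -> U <- E <- K <- Z -> H
  P4: V <- K <- Z -> H
The empty set is not sufficient: P4 (V <- K <- Z -> H) has no collider blocking it and no conditioned non-collider, so it is open.
Try {Z}:
  P1: blocked at collider K (neither it nor any descendant is in the conditioning set).
  P2: blocked at collider E (neither it nor any descendant is in the conditioning set).
  P3: blocked at collider U (neither it nor any descendant is in the conditioning set).
  P4: blocked at fork node Z ∈ conditioning set.
{Z} contains no descendant of V and blocks every backdoor path.
No other singleton works — e.g. {N} leaves P4 open — so {Z} is the unique smallest valid adjustment set.

{Z}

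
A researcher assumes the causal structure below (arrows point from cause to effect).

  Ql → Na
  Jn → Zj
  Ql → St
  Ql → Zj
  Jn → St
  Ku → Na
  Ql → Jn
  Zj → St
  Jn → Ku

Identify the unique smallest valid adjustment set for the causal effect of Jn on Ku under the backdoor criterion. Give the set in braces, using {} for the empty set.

Variables eligible for adjustment (non-descendants of Jn, excluding Jn and Ku): {Ql}.
Backdoor paths from Jn to Ku:
  P1: Jn <- Ql -> Na <- Ku
Each backdoor path contains an unconditioned collider, so every path is already blocked with the empty conditioning set:
  P1: blocked at collider Na (neither it nor any descendant is in the conditioning set).
The empty set is therefore the unique smallest valid set.

{}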